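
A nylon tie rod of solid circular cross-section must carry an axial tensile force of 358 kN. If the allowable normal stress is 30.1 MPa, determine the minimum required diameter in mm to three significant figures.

Required area A ≥ P/σ_allow = 358000/30.1 = 11890 mm².
For a solid circular section, d ≥ √(4A/π) = 123.1 mm.

123 mm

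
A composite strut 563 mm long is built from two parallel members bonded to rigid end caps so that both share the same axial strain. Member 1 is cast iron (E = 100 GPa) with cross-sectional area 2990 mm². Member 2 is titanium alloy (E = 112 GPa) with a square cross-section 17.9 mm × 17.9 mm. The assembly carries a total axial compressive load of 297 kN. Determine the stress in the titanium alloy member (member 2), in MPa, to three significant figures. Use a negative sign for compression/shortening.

-99.3 MPa

A_2 = 320.4 mm².
Equal strain + equilibrium ⇒ each member carries load in proportion to AE: A₁E₁ = 299000000 N, A₂E₂ = 35890000 N, ΣAE = 334900000 N.
σ₂ = P·E₂/ΣAE = -297000·112000/334900000 = -99.33 MPa.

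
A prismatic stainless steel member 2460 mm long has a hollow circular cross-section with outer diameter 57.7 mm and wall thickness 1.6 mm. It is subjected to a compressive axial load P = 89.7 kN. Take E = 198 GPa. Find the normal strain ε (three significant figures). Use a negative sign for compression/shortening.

-0.00161

A = 282 mm².
σ = N/A = -318.1 MPa; ε = σ/E = -318.1/198000 = -1.607e-03.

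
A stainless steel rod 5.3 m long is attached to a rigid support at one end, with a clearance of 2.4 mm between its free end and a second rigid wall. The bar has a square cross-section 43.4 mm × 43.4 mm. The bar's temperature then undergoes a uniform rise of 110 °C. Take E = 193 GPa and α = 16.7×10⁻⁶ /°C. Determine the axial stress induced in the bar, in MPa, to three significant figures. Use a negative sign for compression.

-267 MPa

Free thermal expansion αLΔT = 16.7e-6 · 5300 · 110 = 9.736 mm.
The walls engage after the gap closes; constrained expansion = 9.736 − 2.4 = 7.336 mm.
The walls impose strain ε = −(7.336)/5300 = -1.3842e-03; σ = Eε = 193000 · -1.3842e-03 = -267.1 MPa.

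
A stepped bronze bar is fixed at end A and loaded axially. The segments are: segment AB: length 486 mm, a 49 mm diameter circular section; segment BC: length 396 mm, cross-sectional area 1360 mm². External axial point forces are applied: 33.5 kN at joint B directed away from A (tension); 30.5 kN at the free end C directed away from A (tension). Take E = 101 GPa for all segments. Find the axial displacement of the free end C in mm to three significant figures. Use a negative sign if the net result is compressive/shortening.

0.251 mm

Internal axial forces (sectioning from the free end, tension +): N_BC = 30.5 kN, N_AB = 64 kN.
A_AB = 1886 mm².
δ_AB = 64000·486/(1886·101000) = 0.1633 mm
δ_BC = 30500·396/(1360·101000) = 0.08793 mm
δ = Σδ_i = 0.2512 mm.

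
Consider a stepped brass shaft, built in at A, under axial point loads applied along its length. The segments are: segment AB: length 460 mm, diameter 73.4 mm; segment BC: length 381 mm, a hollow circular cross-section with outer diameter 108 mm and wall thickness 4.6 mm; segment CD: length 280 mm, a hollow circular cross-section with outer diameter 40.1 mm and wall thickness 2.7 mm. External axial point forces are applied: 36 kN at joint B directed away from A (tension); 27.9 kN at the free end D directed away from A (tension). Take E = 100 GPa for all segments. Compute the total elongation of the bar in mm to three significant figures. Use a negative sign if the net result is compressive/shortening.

0.387 mm

Internal axial forces (sectioning from the free end, tension +): N_CD = 27.9 kN, N_BC = 27.9 kN, N_AB = 63.9 kN.
A_AB = 4231 mm².
A_BC = 1494 mm².
A_CD = 317.2 mm².
δ_AB = 63900·460/(4231·100000) = 0.06947 mm
δ_BC = 27900·381/(1494·100000) = 0.07114 mm
δ_CD = 27900·280/(317.2·100000) = 0.2463 mm
δ = Σδ_i = 0.3869 mm.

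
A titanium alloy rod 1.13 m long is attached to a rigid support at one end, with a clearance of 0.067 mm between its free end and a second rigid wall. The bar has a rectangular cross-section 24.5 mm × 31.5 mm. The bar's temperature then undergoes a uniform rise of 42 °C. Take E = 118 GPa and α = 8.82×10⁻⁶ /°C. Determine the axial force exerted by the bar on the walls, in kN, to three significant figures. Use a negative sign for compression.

-28.3 kN

Free thermal expansion αLΔT = 8.82e-6 · 1130 · 42 = 0.4186 mm.
The walls engage after the gap closes; constrained expansion = 0.4186 − 0.067 = 0.3516 mm.
The walls impose strain ε = −(0.3516)/1130 = -3.1115e-04; σ = Eε = 118000 · -3.1115e-04 = -36.72 MPa.
Wall reaction R = σ·A = -36.72·771.8 = -28340 N = -28.34 kN.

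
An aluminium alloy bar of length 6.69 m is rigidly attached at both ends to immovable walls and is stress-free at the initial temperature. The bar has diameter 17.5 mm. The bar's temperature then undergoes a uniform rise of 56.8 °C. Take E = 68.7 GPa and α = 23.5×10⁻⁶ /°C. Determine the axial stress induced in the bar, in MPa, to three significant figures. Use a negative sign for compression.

Free thermal expansion αLΔT = 23.5e-6 · 6690 · 56.8 = 8.93 mm.
The walls impose strain ε = −(8.93)/6690 = -1.3348e-03; σ = Eε = 68700 · -1.3348e-03 = -91.7 MPa.

-91.7 MPa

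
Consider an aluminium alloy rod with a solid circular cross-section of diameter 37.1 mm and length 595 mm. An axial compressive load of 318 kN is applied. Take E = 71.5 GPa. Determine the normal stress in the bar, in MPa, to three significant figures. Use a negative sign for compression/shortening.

A = 1081 mm².
σ = N/A = -318000/1081 = -294.2 MPa.

-294 MPa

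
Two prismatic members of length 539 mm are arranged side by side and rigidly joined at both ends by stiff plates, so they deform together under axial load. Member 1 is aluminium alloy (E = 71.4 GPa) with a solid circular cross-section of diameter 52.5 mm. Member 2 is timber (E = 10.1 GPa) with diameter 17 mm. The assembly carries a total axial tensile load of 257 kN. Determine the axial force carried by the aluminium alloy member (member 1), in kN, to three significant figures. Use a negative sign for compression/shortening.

A_1 = 2165 mm².
A_2 = 227 mm².
Equal strain + equilibrium ⇒ each member carries load in proportion to AE: A₁E₁ = 154600000 N, A₂E₂ = 2292000 N, ΣAE = 156900000 N.
F₁ = P·A₁E₁/ΣAE = 257000·154600000/156900000 = 253200 N.

253 kN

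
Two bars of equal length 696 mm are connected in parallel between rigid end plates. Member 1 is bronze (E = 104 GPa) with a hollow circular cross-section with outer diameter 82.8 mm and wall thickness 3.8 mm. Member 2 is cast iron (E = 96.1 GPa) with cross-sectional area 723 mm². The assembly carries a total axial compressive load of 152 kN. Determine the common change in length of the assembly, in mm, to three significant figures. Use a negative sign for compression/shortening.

-0.631 mm

A_1 = 943.1 mm².
Equal strain + equilibrium ⇒ each member carries load in proportion to AE: A₁E₁ = 98080000 N, A₂E₂ = 69480000 N, ΣAE = 167600000 N.
δ = PL/ΣAE = -152000·696/167600000 = -0.6314 mm.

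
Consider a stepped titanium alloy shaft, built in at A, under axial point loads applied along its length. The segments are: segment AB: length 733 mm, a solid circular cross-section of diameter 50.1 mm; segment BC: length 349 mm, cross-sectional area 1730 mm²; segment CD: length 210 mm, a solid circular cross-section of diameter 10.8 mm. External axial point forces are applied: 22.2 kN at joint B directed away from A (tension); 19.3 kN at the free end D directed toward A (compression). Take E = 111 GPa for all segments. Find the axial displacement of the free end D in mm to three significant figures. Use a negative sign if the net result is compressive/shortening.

Internal axial forces (sectioning from the free end, tension +): N_CD = -19.3 kN, N_BC = -19.3 kN, N_AB = 2.9 kN.
A_AB = 1971 mm².
A_CD = 91.61 mm².
δ_AB = 2900·733/(1971·111000) = 0.009714 mm
δ_BC = -19300·349/(1730·111000) = -0.03508 mm
δ_CD = -19300·210/(91.61·111000) = -0.3986 mm
δ = Σδ_i = -0.4239 mm.

-0.424 mm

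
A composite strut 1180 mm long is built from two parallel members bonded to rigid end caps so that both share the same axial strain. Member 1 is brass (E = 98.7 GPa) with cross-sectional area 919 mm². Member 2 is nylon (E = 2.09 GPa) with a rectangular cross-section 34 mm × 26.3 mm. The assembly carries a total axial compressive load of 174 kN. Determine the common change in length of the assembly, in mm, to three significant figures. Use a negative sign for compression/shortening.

A_2 = 894.2 mm².
Equal strain + equilibrium ⇒ each member carries load in proportion to AE: A₁E₁ = 90710000 N, A₂E₂ = 1869000 N, ΣAE = 92570000 N.
δ = PL/ΣAE = -174000·1180/92570000 = -2.218 mm.

-2.22 mm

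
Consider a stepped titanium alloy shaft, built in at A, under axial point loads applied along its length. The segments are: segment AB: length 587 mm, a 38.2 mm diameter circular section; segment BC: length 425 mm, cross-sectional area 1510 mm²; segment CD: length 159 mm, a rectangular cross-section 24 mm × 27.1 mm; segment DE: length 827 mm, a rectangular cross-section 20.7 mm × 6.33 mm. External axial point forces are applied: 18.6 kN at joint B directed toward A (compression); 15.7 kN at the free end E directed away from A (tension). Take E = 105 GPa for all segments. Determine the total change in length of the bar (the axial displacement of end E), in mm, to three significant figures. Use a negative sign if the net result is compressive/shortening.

Internal axial forces (sectioning from the free end, tension +): N_DE = 15.7 kN, N_CD = 15.7 kN, N_BC = 15.7 kN, N_AB = -2.9 kN.
A_AB = 1146 mm².
A_CD = 650.4 mm².
A_DE = 131 mm².
δ_AB = -2900·587/(1146·105000) = -0.01415 mm
δ_BC = 15700·425/(1510·105000) = 0.04208 mm
δ_CD = 15700·159/(650.4·105000) = 0.03655 mm
δ_DE = 15700·827/(131·105000) = 0.9437 mm
δ = Σδ_i = 1.008 mm.

1.01 mm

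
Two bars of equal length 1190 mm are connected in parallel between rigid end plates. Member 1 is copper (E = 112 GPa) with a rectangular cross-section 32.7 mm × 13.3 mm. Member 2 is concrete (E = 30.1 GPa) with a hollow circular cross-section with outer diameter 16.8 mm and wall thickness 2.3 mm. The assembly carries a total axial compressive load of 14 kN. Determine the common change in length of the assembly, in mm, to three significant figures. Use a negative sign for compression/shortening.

A_1 = 434.9 mm².
A_2 = 104.8 mm².
Equal strain + equilibrium ⇒ each member carries load in proportion to AE: A₁E₁ = 48710000 N, A₂E₂ = 3154000 N, ΣAE = 51860000 N.
δ = PL/ΣAE = -14000·1190/51860000 = -0.3212 mm.

-0.321 mm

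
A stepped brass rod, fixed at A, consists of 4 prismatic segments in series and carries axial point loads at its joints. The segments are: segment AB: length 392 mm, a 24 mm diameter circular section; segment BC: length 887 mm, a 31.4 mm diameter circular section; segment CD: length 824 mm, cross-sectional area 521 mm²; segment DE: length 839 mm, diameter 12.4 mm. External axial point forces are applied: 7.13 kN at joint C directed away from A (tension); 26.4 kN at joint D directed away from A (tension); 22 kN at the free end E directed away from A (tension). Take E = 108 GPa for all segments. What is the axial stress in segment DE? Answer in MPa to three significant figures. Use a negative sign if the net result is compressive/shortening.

182 MPa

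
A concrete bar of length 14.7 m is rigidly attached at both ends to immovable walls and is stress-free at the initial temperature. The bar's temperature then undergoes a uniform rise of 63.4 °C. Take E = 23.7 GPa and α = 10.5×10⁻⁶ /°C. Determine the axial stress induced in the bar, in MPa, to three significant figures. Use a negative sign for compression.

Free thermal expansion αLΔT = 10.5e-6 · 14700 · 63.4 = 9.786 mm.
The walls impose strain ε = −(9.786)/14700 = -6.6570e-04; σ = Eε = 23700 · -6.6570e-04 = -15.78 MPa.

-15.8 MPa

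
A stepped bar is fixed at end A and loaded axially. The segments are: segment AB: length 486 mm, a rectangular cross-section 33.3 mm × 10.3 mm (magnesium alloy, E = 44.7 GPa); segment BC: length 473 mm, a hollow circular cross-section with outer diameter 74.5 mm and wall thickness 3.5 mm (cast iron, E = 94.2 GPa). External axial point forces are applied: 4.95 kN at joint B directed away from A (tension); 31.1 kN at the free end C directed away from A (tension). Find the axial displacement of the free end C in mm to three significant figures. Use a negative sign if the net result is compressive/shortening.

1.34 mm

Internal axial forces (sectioning from the free end, tension +): N_BC = 31.1 kN, N_AB = 36.05 kN.
A_AB = 343 mm².
A_BC = 780.7 mm².
δ_AB = 36050·486/(343·44700) = 1.143 mm
δ_BC = 31100·473/(780.7·94200) = 0.2 mm
δ = Σδ_i = 1.343 mm.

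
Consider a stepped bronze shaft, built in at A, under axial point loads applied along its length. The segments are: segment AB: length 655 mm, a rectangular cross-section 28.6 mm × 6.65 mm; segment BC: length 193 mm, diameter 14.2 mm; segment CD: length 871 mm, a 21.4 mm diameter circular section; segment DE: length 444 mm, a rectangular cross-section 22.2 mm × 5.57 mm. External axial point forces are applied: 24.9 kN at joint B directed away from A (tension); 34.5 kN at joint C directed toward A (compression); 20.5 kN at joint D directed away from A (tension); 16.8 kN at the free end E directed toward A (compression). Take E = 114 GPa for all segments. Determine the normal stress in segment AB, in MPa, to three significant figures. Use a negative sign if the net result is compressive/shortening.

-31.0 MPa

Internal axial forces (sectioning from the free end, tension +): N_DE = -16.8 kN, N_CD = 3.7 kN, N_BC = -30.8 kN, N_AB = -5.9 kN.
A_AB = 190.2 mm².
σ_AB = N_AB/A_AB = -5900/190.2 = -31.02 MPa.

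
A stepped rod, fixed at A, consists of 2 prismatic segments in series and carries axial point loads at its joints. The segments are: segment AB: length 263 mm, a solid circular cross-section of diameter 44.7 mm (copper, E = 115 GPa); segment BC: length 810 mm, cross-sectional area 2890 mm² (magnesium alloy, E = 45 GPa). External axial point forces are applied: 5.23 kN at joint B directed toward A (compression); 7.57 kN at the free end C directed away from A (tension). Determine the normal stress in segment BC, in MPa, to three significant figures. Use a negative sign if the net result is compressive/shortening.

2.62 MPa

Internal axial forces (sectioning from the free end, tension +): N_BC = 7.57 kN, N_AB = 2.34 kN.
σ_BC = N_BC/A_BC = 7570/2890 = 2.619 MPa.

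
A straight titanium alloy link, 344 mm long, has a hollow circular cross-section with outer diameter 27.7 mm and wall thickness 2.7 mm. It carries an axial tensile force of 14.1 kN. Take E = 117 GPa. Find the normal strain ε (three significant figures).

A = 212.1 mm².
σ = N/A = 66.49 MPa; ε = σ/E = 66.49/117000 = 5.683e-04.

5.68e-04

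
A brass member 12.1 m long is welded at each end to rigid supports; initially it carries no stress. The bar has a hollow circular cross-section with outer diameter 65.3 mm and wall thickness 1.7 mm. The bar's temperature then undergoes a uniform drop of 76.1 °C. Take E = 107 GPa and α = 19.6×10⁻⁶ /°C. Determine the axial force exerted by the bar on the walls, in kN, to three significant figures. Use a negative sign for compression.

Free thermal expansion αLΔT = 19.6e-6 · 12100 · -76.1 = -18.05 mm.
The walls impose strain ε = −(-18.05)/12100 = 1.4916e-03; σ = Eε = 107000 · 1.4916e-03 = 159.6 MPa.
Wall reaction R = σ·A = 159.6·339.7 = 54210 N = 54.21 kN.

54.2 kN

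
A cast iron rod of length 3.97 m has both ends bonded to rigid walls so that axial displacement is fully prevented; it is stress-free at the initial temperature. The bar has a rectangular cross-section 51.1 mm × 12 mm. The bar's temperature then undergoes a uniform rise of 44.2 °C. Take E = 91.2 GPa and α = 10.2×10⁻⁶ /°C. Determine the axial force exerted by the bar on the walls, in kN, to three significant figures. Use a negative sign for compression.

-25.2 kN

Free thermal expansion αLΔT = 10.2e-6 · 3970 · 44.2 = 1.79 mm.
The walls impose strain ε = −(1.79)/3970 = -4.5084e-04; σ = Eε = 91200 · -4.5084e-04 = -41.12 MPa.
Wall reaction R = σ·A = -41.12·613.2 = -25210 N = -25.21 kN.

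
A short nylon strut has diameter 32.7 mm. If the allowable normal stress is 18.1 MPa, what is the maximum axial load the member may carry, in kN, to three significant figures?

15.2 kN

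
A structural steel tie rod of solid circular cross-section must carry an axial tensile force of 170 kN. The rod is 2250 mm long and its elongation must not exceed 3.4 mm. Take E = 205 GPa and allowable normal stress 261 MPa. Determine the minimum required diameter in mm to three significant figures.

28.8 mm

Required area A ≥ P/σ_allow = 170000/261 = 651.3 mm².
For a solid circular section, d ≥ √(4A/π) = 28.8 mm.
Elongation limit: A ≥ PL/(Eδ_allow) = 170000·2250/(205000·3.4) = 548.8 mm² ⇒ d ≥ 26.43 mm.
The stress limit governs.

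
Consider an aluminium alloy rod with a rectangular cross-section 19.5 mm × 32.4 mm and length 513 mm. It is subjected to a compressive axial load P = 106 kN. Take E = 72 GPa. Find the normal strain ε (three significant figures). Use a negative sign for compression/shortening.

A = 631.8 mm².
σ = N/A = -167.8 MPa; ε = σ/E = -167.8/72000 = -2.330e-03.

-0.00233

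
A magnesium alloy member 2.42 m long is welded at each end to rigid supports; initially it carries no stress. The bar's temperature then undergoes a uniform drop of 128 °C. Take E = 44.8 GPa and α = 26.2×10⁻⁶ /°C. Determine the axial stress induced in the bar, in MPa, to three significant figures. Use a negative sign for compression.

150 MPa

Free thermal expansion αLΔT = 26.2e-6 · 2420 · -128 = -8.116 mm.
The walls impose strain ε = −(-8.116)/2420 = 3.3536e-03; σ = Eε = 44800 · 3.3536e-03 = 150.2 MPa.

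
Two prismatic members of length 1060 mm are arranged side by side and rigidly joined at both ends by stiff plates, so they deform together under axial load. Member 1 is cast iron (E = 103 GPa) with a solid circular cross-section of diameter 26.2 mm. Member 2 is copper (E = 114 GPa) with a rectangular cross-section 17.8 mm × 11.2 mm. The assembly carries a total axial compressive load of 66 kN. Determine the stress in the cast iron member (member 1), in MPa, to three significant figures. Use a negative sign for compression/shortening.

-86.9 MPa

A_1 = 539.1 mm².
A_2 = 199.4 mm².
Equal strain + equilibrium ⇒ each member carries load in proportion to AE: A₁E₁ = 55530000 N, A₂E₂ = 22730000 N, ΣAE = 78260000 N.
σ₁ = P·E₁/ΣAE = -66000·103000/78260000 = -86.87 MPa.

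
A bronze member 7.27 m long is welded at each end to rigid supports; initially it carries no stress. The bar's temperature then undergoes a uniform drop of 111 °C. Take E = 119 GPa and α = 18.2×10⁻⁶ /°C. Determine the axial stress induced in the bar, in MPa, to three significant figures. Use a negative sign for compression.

240 MPa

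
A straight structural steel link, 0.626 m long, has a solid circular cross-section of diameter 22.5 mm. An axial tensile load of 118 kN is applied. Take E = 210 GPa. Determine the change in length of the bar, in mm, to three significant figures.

0.885 mm

A = 397.6 mm².
δ_mech = NL/(AE) = 118000·626/(397.6·210000) = 0.8847 mm.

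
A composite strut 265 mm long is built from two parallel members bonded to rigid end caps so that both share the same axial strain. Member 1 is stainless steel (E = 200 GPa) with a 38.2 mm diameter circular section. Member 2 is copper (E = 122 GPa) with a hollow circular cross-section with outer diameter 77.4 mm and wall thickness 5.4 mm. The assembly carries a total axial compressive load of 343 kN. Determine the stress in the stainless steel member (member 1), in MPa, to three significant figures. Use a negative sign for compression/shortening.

-181 MPa

A_1 = 1146 mm².
A_2 = 1221 mm².
Equal strain + equilibrium ⇒ each member carries load in proportion to AE: A₁E₁ = 229200000 N, A₂E₂ = 149000000 N, ΣAE = 378200000 N.
σ₁ = P·E₁/ΣAE = -343000·200000/378200000 = -181.4 MPa.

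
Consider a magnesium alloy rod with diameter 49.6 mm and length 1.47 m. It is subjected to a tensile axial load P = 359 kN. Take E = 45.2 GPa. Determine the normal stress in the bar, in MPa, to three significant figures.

186 MPa

A = 1932 mm².
σ = N/A = 359000/1932 = 185.8 MPa.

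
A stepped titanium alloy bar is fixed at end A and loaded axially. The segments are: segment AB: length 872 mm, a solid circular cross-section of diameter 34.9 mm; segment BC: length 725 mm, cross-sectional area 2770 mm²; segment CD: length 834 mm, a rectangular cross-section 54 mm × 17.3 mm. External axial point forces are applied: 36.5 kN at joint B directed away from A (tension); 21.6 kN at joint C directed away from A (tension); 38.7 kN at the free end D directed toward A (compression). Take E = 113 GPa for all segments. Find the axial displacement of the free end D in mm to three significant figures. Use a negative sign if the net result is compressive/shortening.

Internal axial forces (sectioning from the free end, tension +): N_CD = -38.7 kN, N_BC = -17.1 kN, N_AB = 19.4 kN.
A_AB = 956.6 mm².
A_CD = 934.2 mm².
δ_AB = 19400·872/(956.6·113000) = 0.1565 mm
δ_BC = -17100·725/(2770·113000) = -0.03961 mm
δ_CD = -38700·834/(934.2·113000) = -0.3057 mm
δ = Σδ_i = -0.1889 mm.

-0.189 mm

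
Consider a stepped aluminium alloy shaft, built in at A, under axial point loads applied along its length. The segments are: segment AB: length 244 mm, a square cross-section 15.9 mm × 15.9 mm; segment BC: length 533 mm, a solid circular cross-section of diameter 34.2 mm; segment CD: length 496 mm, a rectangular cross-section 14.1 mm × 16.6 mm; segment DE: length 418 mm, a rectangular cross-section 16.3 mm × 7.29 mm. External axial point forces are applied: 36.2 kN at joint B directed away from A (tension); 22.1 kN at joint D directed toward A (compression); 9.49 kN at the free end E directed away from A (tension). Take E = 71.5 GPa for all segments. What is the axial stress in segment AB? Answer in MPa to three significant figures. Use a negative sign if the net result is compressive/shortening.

Internal axial forces (sectioning from the free end, tension +): N_DE = 9.49 kN, N_CD = -12.61 kN, N_BC = -12.61 kN, N_AB = 23.59 kN.
A_AB = 252.8 mm².
σ_AB = N_AB/A_AB = 23590/252.8 = 93.31 MPa.

93.3 MPa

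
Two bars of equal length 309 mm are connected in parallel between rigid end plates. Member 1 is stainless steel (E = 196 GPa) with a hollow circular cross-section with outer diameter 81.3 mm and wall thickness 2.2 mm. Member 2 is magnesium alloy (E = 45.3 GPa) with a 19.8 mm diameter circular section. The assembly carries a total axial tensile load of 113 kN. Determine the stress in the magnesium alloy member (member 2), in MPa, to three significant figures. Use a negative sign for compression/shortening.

42.3 MPa

A_1 = 546.7 mm².
A_2 = 307.9 mm².
Equal strain + equilibrium ⇒ each member carries load in proportion to AE: A₁E₁ = 107200000 N, A₂E₂ = 13950000 N, ΣAE = 121100000 N.
σ₂ = P·E₂/ΣAE = 113000·45300/121100000 = 42.27 MPa.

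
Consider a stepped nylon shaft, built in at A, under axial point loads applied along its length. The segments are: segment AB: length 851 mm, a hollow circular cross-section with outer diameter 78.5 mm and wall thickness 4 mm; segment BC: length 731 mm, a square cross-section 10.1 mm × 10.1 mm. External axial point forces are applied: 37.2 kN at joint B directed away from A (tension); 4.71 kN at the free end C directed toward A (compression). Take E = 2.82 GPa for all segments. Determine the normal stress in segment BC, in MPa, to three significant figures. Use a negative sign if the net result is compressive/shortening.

Internal axial forces (sectioning from the free end, tension +): N_BC = -4.71 kN, N_AB = 32.49 kN.
A_BC = 102 mm².
σ_BC = N_BC/A_BC = -4710/102 = -46.17 MPa.

-46.2 MPa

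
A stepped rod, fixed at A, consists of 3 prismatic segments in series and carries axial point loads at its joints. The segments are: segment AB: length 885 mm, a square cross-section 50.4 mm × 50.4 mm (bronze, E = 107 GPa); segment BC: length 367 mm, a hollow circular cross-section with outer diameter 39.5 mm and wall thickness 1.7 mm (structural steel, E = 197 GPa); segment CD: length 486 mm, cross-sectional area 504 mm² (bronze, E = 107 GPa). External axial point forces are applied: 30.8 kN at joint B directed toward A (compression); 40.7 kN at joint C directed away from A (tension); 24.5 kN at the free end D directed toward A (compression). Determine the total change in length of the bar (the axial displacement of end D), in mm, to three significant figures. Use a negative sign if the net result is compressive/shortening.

Internal axial forces (sectioning from the free end, tension +): N_CD = -24.5 kN, N_BC = 16.2 kN, N_AB = -14.6 kN.
A_AB = 2540 mm².
A_BC = 201.9 mm².
δ_AB = -14600·885/(2540·107000) = -0.04754 mm
δ_BC = 16200·367/(201.9·197000) = 0.1495 mm
δ_CD = -24500·486/(504·107000) = -0.2208 mm
δ = Σδ_i = -0.1188 mm.

-0.119 mm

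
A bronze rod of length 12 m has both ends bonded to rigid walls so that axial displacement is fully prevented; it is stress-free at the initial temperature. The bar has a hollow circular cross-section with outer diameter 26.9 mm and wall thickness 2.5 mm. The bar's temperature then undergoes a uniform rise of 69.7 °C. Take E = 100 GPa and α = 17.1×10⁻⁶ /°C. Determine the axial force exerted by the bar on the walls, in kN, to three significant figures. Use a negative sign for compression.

Free thermal expansion αLΔT = 17.1e-6 · 12000 · 69.7 = 14.3 mm.
The walls impose strain ε = −(14.3)/12000 = -1.1919e-03; σ = Eε = 100000 · -1.1919e-03 = -119.2 MPa.
Wall reaction R = σ·A = -119.2·191.6 = -22840 N = -22.84 kN.

-22.8 kN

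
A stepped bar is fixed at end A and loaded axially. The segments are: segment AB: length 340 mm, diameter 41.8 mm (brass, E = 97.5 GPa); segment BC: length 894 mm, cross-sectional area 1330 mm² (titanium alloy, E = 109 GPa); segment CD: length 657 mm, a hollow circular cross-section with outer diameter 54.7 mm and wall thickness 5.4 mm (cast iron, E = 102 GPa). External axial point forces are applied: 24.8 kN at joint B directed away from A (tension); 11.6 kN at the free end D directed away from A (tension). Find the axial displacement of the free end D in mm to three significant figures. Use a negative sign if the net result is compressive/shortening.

0.253 mm

Internal axial forces (sectioning from the free end, tension +): N_CD = 11.6 kN, N_BC = 11.6 kN, N_AB = 36.4 kN.
A_AB = 1372 mm².
A_CD = 836.4 mm².
δ_AB = 36400·340/(1372·97500) = 0.0925 mm
δ_BC = 11600·894/(1330·109000) = 0.07153 mm
δ_CD = 11600·657/(836.4·102000) = 0.08934 mm
δ = Σδ_i = 0.2534 mm.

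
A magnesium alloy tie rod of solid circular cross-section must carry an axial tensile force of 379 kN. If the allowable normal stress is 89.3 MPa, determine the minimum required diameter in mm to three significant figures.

Required area A ≥ P/σ_allow = 379000/89.3 = 4244 mm².
For a solid circular section, d ≥ √(4A/π) = 73.51 mm.

73.5 mm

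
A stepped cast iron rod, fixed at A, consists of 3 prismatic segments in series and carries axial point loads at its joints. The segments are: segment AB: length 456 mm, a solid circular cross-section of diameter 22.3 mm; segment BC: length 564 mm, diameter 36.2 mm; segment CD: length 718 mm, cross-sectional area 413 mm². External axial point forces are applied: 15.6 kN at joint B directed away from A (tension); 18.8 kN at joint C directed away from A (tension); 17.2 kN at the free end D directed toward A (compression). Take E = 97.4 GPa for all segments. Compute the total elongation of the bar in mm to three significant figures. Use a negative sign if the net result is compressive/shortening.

-0.0918 mm

Internal axial forces (sectioning from the free end, tension +): N_CD = -17.2 kN, N_BC = 1.6 kN, N_AB = 17.2 kN.
A_AB = 390.6 mm².
A_BC = 1029 mm².
δ_AB = 17200·456/(390.6·97400) = 0.2062 mm
δ_BC = 1600·564/(1029·97400) = 0.009002 mm
δ_CD = -17200·718/(413·97400) = -0.307 mm
δ = Σδ_i = -0.09183 mm.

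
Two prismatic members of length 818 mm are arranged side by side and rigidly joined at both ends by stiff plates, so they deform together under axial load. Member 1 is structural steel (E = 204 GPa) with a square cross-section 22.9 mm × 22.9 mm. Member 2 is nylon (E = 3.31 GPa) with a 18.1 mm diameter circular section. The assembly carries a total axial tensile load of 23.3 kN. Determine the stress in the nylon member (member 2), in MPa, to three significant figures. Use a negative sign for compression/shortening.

A_1 = 524.4 mm².
A_2 = 257.3 mm².
Equal strain + equilibrium ⇒ each member carries load in proportion to AE: A₁E₁ = 107000000 N, A₂E₂ = 851700 N, ΣAE = 107800000 N.
σ₂ = P·E₂/ΣAE = 23300·3310/107800000 = 0.7152 MPa.

0.715 MPa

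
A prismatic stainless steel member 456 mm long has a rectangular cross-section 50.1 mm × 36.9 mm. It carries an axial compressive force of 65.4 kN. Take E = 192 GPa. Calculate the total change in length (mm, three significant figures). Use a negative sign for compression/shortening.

-0.0840 mm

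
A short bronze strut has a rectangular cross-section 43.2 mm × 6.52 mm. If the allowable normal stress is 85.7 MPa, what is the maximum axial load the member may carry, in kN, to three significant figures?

A = 281.7 mm².
P_max = σ_allow · A = 85.7 · 281.7 = 24140 N = 24.14 kN.

24.1 kN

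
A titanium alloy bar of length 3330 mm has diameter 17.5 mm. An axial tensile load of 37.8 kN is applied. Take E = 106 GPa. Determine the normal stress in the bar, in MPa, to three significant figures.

157 MPa

A = 240.5 mm².
σ = N/A = 37800/240.5 = 157.2 MPa.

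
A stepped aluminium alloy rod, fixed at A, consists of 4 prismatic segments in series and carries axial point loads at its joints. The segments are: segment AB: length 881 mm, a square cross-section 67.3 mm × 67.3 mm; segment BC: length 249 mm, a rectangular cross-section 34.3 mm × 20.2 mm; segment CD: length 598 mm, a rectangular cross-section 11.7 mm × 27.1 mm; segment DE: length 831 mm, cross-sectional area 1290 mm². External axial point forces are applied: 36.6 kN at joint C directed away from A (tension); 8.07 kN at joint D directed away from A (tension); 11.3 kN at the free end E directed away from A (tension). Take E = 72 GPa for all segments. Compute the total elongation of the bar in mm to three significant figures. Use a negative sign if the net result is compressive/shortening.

Internal axial forces (sectioning from the free end, tension +): N_DE = 11.3 kN, N_CD = 19.37 kN, N_BC = 55.97 kN, N_AB = 55.97 kN.
A_AB = 4529 mm².
A_BC = 692.9 mm².
A_CD = 317.1 mm².
δ_AB = 55970·881/(4529·72000) = 0.1512 mm
δ_BC = 55970·249/(692.9·72000) = 0.2794 mm
δ_CD = 19370·598/(317.1·72000) = 0.5074 mm
δ_DE = 11300·831/(1290·72000) = 0.1011 mm
δ = Σδ_i = 1.039 mm.

1.04 mm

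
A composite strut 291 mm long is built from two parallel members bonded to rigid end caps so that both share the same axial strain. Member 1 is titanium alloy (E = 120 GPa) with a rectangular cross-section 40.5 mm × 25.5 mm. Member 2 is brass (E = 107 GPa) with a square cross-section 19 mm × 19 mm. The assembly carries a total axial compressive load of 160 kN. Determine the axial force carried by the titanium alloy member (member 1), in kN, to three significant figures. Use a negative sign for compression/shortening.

-122 kN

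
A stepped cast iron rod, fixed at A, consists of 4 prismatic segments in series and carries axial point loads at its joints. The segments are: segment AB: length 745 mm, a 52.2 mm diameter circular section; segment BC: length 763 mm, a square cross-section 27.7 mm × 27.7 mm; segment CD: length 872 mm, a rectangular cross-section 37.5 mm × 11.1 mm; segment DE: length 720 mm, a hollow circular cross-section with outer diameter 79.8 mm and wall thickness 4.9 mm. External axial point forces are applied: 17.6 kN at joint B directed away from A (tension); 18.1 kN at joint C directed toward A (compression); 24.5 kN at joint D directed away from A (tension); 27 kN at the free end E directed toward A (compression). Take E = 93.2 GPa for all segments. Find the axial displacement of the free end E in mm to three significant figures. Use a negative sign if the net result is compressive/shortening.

Internal axial forces (sectioning from the free end, tension +): N_DE = -27 kN, N_CD = -2.5 kN, N_BC = -20.6 kN, N_AB = -3 kN.
A_AB = 2140 mm².
A_BC = 767.3 mm².
A_CD = 416.2 mm².
A_DE = 1153 mm².
δ_AB = -3000·745/(2140·93200) = -0.01121 mm
δ_BC = -20600·763/(767.3·93200) = -0.2198 mm
δ_CD = -2500·872/(416.2·93200) = -0.05619 mm
δ_DE = -27000·720/(1153·93200) = -0.1809 mm
δ = Σδ_i = -0.4681 mm.

-0.468 mm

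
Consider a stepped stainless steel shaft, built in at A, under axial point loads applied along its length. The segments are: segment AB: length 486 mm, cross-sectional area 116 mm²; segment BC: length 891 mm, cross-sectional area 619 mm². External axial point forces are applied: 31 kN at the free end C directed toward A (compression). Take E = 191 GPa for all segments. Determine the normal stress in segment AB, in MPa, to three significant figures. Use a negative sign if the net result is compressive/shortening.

-267 MPa

Internal axial forces (sectioning from the free end, tension +): N_BC = -31 kN, N_AB = -31 kN.
σ_AB = N_AB/A_AB = -31000/116 = -267.2 MPa.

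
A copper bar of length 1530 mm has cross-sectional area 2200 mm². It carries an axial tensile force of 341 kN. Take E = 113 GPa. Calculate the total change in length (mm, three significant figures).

δ_mech = NL/(AE) = 341000·1530/(2200·113000) = 2.099 mm.

2.10 mm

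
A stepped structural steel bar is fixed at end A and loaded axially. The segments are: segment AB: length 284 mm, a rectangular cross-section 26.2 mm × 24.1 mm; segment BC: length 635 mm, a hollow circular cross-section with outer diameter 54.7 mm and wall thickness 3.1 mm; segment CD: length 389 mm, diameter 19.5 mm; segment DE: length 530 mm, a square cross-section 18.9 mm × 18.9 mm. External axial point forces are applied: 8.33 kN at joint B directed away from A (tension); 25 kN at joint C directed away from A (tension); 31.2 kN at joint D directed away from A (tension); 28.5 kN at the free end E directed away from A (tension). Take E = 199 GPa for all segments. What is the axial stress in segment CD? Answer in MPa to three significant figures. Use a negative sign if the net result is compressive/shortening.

Internal axial forces (sectioning from the free end, tension +): N_DE = 28.5 kN, N_CD = 59.7 kN, N_BC = 84.7 kN, N_AB = 93.03 kN.
A_CD = 298.6 mm².
σ_CD = N_CD/A_CD = 59700/298.6 = 199.9 MPa.

200 MPa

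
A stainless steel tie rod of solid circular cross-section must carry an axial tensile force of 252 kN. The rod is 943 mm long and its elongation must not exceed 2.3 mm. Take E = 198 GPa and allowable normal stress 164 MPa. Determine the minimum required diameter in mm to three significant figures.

Required area A ≥ P/σ_allow = 252000/164 = 1537 mm².
For a solid circular section, d ≥ √(4A/π) = 44.23 mm.
Elongation limit: A ≥ PL/(Eδ_allow) = 252000·943/(198000·2.3) = 521.8 mm² ⇒ d ≥ 25.78 mm.
The stress limit governs.

44.2 mm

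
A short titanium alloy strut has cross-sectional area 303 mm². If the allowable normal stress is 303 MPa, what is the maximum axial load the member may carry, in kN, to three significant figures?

91.8 kN

P_max = σ_allow · A = 303 · 303 = 91810 N = 91.81 kN.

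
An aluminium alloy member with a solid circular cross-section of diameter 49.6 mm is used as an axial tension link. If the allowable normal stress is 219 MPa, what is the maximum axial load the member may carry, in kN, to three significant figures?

A = 1932 mm².
P_max = σ_allow · A = 219 · 1932 = 423200 N = 423.2 kN.

423 kN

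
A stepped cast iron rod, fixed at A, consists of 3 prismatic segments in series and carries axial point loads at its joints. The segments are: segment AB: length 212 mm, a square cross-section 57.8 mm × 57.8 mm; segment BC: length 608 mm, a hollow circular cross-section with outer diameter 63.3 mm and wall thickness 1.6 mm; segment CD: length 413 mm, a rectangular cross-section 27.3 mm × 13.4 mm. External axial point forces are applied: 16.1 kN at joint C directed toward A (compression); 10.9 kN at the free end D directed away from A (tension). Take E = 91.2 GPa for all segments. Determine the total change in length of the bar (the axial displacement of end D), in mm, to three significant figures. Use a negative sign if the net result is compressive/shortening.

0.0195 mm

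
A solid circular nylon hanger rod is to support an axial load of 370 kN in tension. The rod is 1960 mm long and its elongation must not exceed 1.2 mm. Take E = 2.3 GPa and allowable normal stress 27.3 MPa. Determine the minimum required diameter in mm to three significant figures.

Required area A ≥ P/σ_allow = 370000/27.3 = 13550 mm².
For a solid circular section, d ≥ √(4A/π) = 131.4 mm.
Elongation limit: A ≥ PL/(Eδ_allow) = 370000·1960/(2300·1.2) = 262800 mm² ⇒ d ≥ 578.4 mm.
The elongation limit governs.

578 mm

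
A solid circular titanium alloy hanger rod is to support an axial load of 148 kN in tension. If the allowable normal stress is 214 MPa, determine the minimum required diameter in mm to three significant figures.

29.7 mm

Required area A ≥ P/σ_allow = 148000/214 = 691.6 mm².
For a solid circular section, d ≥ √(4A/π) = 29.67 mm.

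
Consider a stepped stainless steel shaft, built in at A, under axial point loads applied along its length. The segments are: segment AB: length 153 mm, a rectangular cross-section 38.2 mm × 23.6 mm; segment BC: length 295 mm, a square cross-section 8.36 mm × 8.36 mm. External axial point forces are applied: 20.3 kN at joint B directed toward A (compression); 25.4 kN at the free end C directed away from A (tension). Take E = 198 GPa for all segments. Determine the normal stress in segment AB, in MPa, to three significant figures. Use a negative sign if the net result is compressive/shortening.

5.66 MPa

Internal axial forces (sectioning from the free end, tension +): N_BC = 25.4 kN, N_AB = 5.1 kN.
A_AB = 901.5 mm².
σ_AB = N_AB/A_AB = 5100/901.5 = 5.657 MPa.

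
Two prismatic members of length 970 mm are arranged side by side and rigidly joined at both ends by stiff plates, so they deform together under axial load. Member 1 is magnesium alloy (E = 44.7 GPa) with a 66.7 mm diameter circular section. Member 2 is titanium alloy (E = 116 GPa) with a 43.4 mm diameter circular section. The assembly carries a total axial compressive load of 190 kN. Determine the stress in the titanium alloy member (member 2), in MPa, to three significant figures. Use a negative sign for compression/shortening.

-67.2 MPa

A_1 = 3494 mm².
A_2 = 1479 mm².
Equal strain + equilibrium ⇒ each member carries load in proportion to AE: A₁E₁ = 156200000 N, A₂E₂ = 171600000 N, ΣAE = 327800000 N.
σ₂ = P·E₂/ΣAE = -190000·116000/327800000 = -67.24 MPa.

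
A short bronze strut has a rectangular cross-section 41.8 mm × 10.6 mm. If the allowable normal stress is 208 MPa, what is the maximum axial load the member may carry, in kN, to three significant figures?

92.2 kN

A = 443.1 mm².
P_max = σ_allow · A = 208 · 443.1 = 92160 N = 92.16 kN.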